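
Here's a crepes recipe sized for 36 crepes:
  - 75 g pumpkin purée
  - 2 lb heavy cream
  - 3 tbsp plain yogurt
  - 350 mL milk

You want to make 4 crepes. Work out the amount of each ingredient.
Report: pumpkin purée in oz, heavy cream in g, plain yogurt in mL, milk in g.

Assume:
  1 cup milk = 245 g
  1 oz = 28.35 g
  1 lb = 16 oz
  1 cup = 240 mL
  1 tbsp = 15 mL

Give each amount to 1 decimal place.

pumpkin purée: 0.3 oz; heavy cream: 100.8 g; plain yogurt: 5.0 mL; milk: 39.7 g

Scaling factor: 4/36 = 1/9.
pumpkin purée: 75 g × 1/9 ÷ 28.35 g/oz ≈ 0.3 oz
heavy cream: 2 lb × 1/9 × 16 oz/lb × 28.35 g/oz = 100.8 g
plain yogurt: 3 tbsp × 1/9 × 15 mL/tbsp = 5.0 mL
milk: 350 mL × 1/9 ÷ 240 mL/cup × 245 g/cup ≈ 39.7 g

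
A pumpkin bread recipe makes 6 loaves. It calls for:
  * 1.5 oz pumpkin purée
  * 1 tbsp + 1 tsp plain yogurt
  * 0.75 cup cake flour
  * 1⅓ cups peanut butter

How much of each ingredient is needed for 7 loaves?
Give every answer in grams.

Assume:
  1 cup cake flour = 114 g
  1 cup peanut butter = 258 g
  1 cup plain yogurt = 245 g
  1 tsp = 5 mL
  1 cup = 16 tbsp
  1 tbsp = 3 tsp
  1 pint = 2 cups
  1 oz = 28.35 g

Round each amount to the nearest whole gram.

pumpkin purée: 50 g; plain yogurt: 24 g; cake flour: 100 g; peanut butter: 401 g

Scaling factor: 7/6.
pumpkin purée: 1.5 oz × 7/6 × 28.35 g/oz ≈ 50 g
plain yogurt: (1 tbsp + 1 tsp = 4/3 tbsp) × 7/6 ÷ 16 tbsp/cup × 245 g/cup ≈ 24 g
cake flour: 0.75 cup × 7/6 × 114 g/cup ≈ 100 g
peanut butter: 4/3 cup × 7/6 × 258 g/cup ≈ 401 g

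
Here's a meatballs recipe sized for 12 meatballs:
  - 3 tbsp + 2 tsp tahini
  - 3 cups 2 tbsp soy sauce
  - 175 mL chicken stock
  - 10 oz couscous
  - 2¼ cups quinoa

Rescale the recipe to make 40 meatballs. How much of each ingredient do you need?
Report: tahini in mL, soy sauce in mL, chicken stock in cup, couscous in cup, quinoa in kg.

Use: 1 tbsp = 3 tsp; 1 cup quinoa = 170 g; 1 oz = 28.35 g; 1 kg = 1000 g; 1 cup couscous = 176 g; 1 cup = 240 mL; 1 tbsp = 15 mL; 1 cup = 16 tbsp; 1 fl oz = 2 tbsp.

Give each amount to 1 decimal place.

Scaling factor: 40/12 = 10/3.
tahini: (3 tbsp + 2 tsp = 11/3 tbsp) × 10/3 × 15 mL/tbsp ≈ 183.3 mL
soy sauce: (3 cup + 2 tbsp = 3.125 cup) × 10/3 × 240 mL/cup = 2500.0 mL
chicken stock: 175 mL × 10/3 ÷ 240 mL/cup ≈ 2.4 cup
couscous: 10 oz × 10/3 × 28.35 g/oz ÷ 176 g/cup ≈ 5.4 cup
quinoa: 2.25 cup × 10/3 × 170 g/cup ÷ 1000 g/kg ≈ 1.3 kg

tahini: 183.3 mL; soy sauce: 2500.0 mL; chicken stock: 2.4 cup; couscous: 5.4 cup; quinoa: 1.3 kg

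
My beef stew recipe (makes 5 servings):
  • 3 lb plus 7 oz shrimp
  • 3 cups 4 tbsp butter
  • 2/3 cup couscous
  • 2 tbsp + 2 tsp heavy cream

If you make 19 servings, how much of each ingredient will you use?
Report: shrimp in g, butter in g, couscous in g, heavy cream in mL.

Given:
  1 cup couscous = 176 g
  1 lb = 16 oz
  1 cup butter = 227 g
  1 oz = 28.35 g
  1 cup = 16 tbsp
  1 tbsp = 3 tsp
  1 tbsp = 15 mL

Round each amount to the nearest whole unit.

Scaling factor: 19/5 = 3.8.
shrimp: (3 lb + 7 oz = 3.4375 lb) × 19/5 × 16 oz/lb × 28.35 g/oz ≈ 5925 g
butter: (3 cup + 4 tbsp = 3.25 cup) × 19/5 × 227 g/cup ≈ 2803 g
couscous: 2/3 cup × 19/5 × 176 g/cup ≈ 446 g
heavy cream: (2 tbsp + 2 tsp = 8/3 tbsp) × 19/5 × 15 mL/tbsp = 152 mL

shrimp: 5925 g; butter: 2803 g; couscous: 446 g; heavy cream: 152 mL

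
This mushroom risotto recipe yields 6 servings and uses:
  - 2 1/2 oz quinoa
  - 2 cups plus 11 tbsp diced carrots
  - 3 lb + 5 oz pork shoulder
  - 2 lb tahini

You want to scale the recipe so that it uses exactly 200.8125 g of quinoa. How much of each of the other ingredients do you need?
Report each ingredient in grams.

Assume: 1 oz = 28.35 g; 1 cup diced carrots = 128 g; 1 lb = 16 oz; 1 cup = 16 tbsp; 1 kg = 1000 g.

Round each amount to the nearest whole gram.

diced carrots: 975 g; pork shoulder: 4257 g; tahini: 2570 g

The original recipe has 70.875 g of quinoa, so the scaling factor is 200.8125 ÷ 70.875 = 17/6.
diced carrots: (2 cup + 11 tbsp = 2.6875 cup) × 17/6 × 128 g/cup ≈ 975 g
pork shoulder: (3 lb + 5 oz = 3.3125 lb) × 17/6 × 16 oz/lb × 28.35 g/oz ≈ 4257 g
tahini: 2 lb × 17/6 × 16 oz/lb × 28.35 g/oz ≈ 2570 g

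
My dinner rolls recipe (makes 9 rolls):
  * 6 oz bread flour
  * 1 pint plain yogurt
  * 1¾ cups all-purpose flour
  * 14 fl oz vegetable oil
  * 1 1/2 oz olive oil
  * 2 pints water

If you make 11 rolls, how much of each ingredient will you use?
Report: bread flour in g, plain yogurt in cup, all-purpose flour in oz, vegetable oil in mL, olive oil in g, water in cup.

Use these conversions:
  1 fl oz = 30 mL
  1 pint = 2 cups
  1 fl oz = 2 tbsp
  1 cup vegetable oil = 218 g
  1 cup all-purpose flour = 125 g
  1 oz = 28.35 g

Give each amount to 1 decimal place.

Scaling factor: 11/9.
bread flour: 6 oz × 11/9 × 28.35 g/oz = 207.9 g
plain yogurt: 1 pint × 11/9 × 2 cup/pint ≈ 2.4 cup
all-purpose flour: 1.75 cup × 11/9 × 125 g/cup ÷ 28.35 g/oz ≈ 9.4 oz
vegetable oil: 14 fl oz × 11/9 × 30 mL/fl oz ≈ 513.3 mL
olive oil: 1.5 oz × 11/9 × 28.35 g/oz ≈ 52.0 g
water: 2 pint × 11/9 × 2 cup/pint ≈ 4.9 cup

bread flour: 207.9 g; plain yogurt: 2.4 cup; all-purpose flour: 9.4 oz; vegetable oil: 513.3 mL; olive oil: 52.0 g; water: 4.9 cup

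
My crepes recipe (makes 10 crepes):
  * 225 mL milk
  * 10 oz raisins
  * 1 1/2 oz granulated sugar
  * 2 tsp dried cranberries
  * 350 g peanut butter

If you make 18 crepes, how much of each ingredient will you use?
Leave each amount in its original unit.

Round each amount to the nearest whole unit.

Scaling factor: 18/10 = 9/5 = 1.8.
milk: 225 mL × 9/5 = 405 mL
raisins: 10 oz × 9/5 = 18 oz
granulated sugar: 1.5 oz × 9/5 ≈ 3 oz
dried cranberries: 2 tsp × 9/5 ≈ 4 tsp
peanut butter: 350 g × 9/5 = 630 g

milk: 405 mL; raisins: 18 oz; granulated sugar: 3 oz; dried cranberries: 4 tsp; peanut butter: 630 g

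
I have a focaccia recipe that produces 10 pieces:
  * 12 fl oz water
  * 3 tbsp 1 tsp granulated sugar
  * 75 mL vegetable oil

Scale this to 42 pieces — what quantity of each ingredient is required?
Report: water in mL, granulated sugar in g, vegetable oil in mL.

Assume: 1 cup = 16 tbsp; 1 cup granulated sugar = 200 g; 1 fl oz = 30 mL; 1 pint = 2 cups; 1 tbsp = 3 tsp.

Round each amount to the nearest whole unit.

water: 1512 mL; granulated sugar: 175 g; vegetable oil: 315 mL

Scaling factor: 42/10 = 21/5 = 4.2.
water: 12 fl oz × 21/5 × 30 mL/fl oz = 1512 mL
granulated sugar: (3 tbsp + 1 tsp = 10/3 tbsp) × 21/5 ÷ 16 tbsp/cup × 200 g/cup = 175 g
vegetable oil: 75 mL × 21/5 = 315 mL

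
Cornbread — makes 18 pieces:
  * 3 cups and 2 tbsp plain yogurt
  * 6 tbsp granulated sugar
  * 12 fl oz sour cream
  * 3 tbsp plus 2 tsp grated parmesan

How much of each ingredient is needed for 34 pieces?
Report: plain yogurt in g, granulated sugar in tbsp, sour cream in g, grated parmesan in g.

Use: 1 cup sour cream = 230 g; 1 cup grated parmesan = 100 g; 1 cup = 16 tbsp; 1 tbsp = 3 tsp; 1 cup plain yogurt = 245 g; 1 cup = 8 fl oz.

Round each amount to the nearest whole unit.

Scaling factor: 34/18 = 17/9.
plain yogurt: (3 cup + 2 tbsp = 3.125 cup) × 17/9 × 245 g/cup ≈ 1446 g
granulated sugar: 6 tbsp × 17/9 ≈ 11 tbsp
sour cream: 12 fl oz × 17/9 ÷ 8 fl oz/cup × 230 g/cup ≈ 652 g
grated parmesan: (3 tbsp + 2 tsp = 11/3 tbsp) × 17/9 ÷ 16 tbsp/cup × 100 g/cup ≈ 43 g

plain yogurt: 1446 g; granulated sugar: 11 tbsp; sour cream: 652 g; grated parmesan: 43 g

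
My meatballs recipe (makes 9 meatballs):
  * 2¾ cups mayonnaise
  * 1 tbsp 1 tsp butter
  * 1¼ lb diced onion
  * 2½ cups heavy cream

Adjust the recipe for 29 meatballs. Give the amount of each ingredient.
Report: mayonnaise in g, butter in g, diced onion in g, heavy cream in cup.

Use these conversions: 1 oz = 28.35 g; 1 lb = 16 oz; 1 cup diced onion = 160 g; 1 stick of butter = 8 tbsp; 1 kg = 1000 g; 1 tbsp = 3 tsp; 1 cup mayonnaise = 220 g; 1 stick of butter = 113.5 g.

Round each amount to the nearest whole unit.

Scaling factor: 29/9.
mayonnaise: 2.75 cup × 29/9 × 220 g/cup ≈ 1949 g
butter: (1 tbsp + 1 tsp = 4/3 tbsp) × 29/9 ÷ 8 tbsp/stick × 113.5 g/stick ≈ 61 g
diced onion: 1.25 lb × 29/9 × 16 oz/lb × 28.35 g/oz = 1827 g
heavy cream: 2.5 cup × 29/9 ≈ 8 cup

mayonnaise: 1949 g; butter: 61 g; diced onion: 1827 g; heavy cream: 8 cup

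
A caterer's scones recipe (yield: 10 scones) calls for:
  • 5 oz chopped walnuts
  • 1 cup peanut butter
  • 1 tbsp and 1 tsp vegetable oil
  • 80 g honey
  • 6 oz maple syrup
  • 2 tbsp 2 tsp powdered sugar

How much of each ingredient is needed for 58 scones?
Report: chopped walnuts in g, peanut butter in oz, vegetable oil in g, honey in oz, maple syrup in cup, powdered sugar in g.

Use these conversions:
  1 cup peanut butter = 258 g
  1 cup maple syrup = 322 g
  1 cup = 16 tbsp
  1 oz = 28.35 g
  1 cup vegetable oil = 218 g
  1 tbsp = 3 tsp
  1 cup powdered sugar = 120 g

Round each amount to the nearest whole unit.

Scaling factor: 58/10 = 29/5 = 5.8.
chopped walnuts: 5 oz × 29/5 × 28.35 g/oz ≈ 822 g
peanut butter: 1 cup × 29/5 × 258 g/cup ÷ 28.35 g/oz ≈ 53 oz
vegetable oil: (1 tbsp + 1 tsp = 4/3 tbsp) × 29/5 ÷ 16 tbsp/cup × 218 g/cup ≈ 105 g
honey: 80 g × 29/5 ÷ 28.35 g/oz ≈ 16 oz
maple syrup: 6 oz × 29/5 × 28.35 g/oz ÷ 322 g/cup ≈ 3 cup
powdered sugar: (2 tbsp + 2 tsp = 8/3 tbsp) × 29/5 ÷ 16 tbsp/cup × 120 g/cup = 116 g

chopped walnuts: 822 g; peanut butter: 53 oz; vegetable oil: 105 g; honey: 16 oz; maple syrup: 3 cup; powdered sugar: 116 g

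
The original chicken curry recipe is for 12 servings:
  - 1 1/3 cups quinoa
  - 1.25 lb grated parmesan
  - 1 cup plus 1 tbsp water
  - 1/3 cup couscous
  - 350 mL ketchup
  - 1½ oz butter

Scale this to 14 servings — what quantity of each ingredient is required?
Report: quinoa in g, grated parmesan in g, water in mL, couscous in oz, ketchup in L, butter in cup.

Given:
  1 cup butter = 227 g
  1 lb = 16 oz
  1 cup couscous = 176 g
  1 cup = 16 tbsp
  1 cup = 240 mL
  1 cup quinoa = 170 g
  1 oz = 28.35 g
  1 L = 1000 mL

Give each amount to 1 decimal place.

Scaling factor: 14/12 = 7/6.
quinoa: 4/3 cup × 7/6 × 170 g/cup ≈ 264.4 g
grated parmesan: 1.25 lb × 7/6 × 16 oz/lb × 28.35 g/oz = 661.5 g
water: (1 cup + 1 tbsp = 1.0625 cup) × 7/6 × 240 mL/cup = 297.5 mL
couscous: 1/3 cup × 7/6 × 176 g/cup ÷ 28.35 g/oz ≈ 2.4 oz
ketchup: 350 mL × 7/6 ÷ 1000 mL/L ≈ 0.4 L
butter: 1.5 oz × 7/6 × 28.35 g/oz ÷ 227 g/cup ≈ 0.2 cup

quinoa: 264.4 g; grated parmesan: 661.5 g; water: 297.5 mL; couscous: 2.4 oz; ketchup: 0.4 L; butter: 0.2 cup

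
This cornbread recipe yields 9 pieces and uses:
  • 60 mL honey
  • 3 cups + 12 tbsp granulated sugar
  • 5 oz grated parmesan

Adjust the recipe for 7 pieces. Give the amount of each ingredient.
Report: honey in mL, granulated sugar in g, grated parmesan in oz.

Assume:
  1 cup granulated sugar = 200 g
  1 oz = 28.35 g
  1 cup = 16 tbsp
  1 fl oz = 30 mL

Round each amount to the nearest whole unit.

Scaling factor: 7/9.
honey: 60 mL × 7/9 ≈ 47 mL
granulated sugar: (3 cup + 12 tbsp = 3.75 cup) × 7/9 × 200 g/cup ≈ 583 g
grated parmesan: 5 oz × 7/9 ≈ 4 oz

honey: 47 mL; granulated sugar: 583 g; grated parmesan: 4 oz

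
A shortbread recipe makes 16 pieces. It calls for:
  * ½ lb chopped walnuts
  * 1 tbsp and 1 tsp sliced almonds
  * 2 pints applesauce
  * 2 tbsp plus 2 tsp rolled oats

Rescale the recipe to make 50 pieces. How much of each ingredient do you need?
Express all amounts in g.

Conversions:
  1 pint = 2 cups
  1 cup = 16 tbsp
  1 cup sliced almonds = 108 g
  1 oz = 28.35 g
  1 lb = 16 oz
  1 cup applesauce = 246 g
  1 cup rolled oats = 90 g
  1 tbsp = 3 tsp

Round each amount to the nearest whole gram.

chopped walnuts: 709 g; sliced almonds: 28 g; applesauce: 3075 g; rolled oats: 47 g

Scaling factor: 50/16 = 25/8 = 3.125.
chopped walnuts: 0.5 lb × 25/8 × 16 oz/lb × 28.35 g/oz ≈ 709 g
sliced almonds: (1 tbsp + 1 tsp = 4/3 tbsp) × 25/8 ÷ 16 tbsp/cup × 108 g/cup ≈ 28 g
applesauce: 2 pint × 25/8 × 2 cup/pint × 246 g/cup = 3075 g
rolled oats: (2 tbsp + 2 tsp = 8/3 tbsp) × 25/8 ÷ 16 tbsp/cup × 90 g/cup ≈ 47 g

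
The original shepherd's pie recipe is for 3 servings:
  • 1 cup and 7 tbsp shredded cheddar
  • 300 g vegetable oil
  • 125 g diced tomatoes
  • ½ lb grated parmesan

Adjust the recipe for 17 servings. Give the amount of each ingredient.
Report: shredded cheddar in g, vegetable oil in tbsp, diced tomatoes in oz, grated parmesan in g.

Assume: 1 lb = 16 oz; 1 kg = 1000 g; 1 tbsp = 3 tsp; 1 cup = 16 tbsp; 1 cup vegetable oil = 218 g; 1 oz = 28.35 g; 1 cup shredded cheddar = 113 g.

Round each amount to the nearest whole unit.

Scaling factor: 17/3.
shredded cheddar: (1 cup + 7 tbsp = 1.4375 cup) × 17/3 × 113 g/cup ≈ 920 g
vegetable oil: 300 g × 17/3 ÷ 218 g/cup × 16 tbsp/cup ≈ 125 tbsp
diced tomatoes: 125 g × 17/3 ÷ 28.35 g/oz ≈ 25 oz
grated parmesan: 0.5 lb × 17/3 × 16 oz/lb × 28.35 g/oz ≈ 1285 g

shredded cheddar: 920 g; vegetable oil: 125 tbsp; diced tomatoes: 25 oz; grated parmesan: 1285 g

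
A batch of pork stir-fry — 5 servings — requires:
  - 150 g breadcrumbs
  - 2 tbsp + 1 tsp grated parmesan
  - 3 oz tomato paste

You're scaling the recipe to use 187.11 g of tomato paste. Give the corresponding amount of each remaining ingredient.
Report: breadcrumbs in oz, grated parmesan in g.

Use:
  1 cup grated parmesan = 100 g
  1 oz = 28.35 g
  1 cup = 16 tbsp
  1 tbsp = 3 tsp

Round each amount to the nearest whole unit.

breadcrumbs: 12 oz; grated parmesan: 32 g

The original recipe has 85.05 g of tomato paste, so the scaling factor is 187.11 ÷ 85.05 = 11/5 = 2.2.
breadcrumbs: 150 g × 11/5 ÷ 28.35 g/oz ≈ 12 oz
grated parmesan: (2 tbsp + 1 tsp = 7/3 tbsp) × 11/5 ÷ 16 tbsp/cup × 100 g/cup ≈ 32 g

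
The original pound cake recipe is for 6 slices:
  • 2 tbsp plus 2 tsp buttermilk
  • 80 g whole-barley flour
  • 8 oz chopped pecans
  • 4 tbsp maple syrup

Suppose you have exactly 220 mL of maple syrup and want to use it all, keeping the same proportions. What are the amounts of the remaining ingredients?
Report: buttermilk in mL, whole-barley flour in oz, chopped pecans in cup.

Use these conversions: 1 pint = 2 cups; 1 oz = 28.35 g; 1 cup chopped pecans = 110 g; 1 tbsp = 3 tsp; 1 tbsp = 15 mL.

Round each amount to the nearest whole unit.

The original recipe has 60 mL of maple syrup, so the scaling factor is 220 ÷ 60 = 11/3.
buttermilk: (2 tbsp + 2 tsp = 8/3 tbsp) × 11/3 × 15 mL/tbsp ≈ 147 mL
whole-barley flour: 80 g × 11/3 ÷ 28.35 g/oz ≈ 10 oz
chopped pecans: 8 oz × 11/3 × 28.35 g/oz ÷ 110 g/cup ≈ 8 cup

buttermilk: 147 mL; whole-barley flour: 10 oz; chopped pecans: 8 cup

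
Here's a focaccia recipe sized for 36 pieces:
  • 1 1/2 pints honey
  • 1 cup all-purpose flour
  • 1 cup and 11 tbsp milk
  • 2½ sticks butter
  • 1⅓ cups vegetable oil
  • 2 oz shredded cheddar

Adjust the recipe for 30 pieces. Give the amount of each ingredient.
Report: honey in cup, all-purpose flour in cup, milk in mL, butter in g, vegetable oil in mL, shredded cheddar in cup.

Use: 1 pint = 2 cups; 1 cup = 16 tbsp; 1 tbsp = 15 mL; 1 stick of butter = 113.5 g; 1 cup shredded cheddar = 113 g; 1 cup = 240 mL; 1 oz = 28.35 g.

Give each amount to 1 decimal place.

honey: 2.5 cup; all-purpose flour: 0.8 cup; milk: 337.5 mL; butter: 236.5 g; vegetable oil: 266.7 mL; shredded cheddar: 0.4 cup

Scaling factor: 30/36 = 5/6.
honey: 1.5 pint × 5/6 × 2 cup/pint = 2.5 cup
all-purpose flour: 1 cup × 5/6 ≈ 0.8 cup
milk: (1 cup + 11 tbsp = 1.6875 cup) × 5/6 × 240 mL/cup = 337.5 mL
butter: 2.5 stick × 5/6 × 113.5 g/stick ≈ 236.5 g
vegetable oil: 4/3 cup × 5/6 × 240 mL/cup ≈ 266.7 mL
shredded cheddar: 2 oz × 5/6 × 28.35 g/oz ÷ 113 g/cup ≈ 0.4 cup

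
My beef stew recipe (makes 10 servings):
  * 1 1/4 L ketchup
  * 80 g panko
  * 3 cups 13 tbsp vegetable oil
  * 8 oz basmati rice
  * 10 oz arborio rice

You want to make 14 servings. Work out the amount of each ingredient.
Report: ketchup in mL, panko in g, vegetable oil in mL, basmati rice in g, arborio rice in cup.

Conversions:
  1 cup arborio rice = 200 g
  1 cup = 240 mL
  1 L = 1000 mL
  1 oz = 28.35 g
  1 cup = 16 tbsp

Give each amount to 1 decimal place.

ketchup: 1750.0 mL; panko: 112.0 g; vegetable oil: 1281.0 mL; basmati rice: 317.5 g; arborio rice: 2.0 cup

Scaling factor: 14/10 = 7/5 = 1.4.
ketchup: 1.25 L × 7/5 × 1000 mL/L = 1750.0 mL
panko: 80 g × 7/5 = 112.0 g
vegetable oil: (3 cup + 13 tbsp = 3.8125 cup) × 7/5 × 240 mL/cup = 1281.0 mL
basmati rice: 8 oz × 7/5 × 28.35 g/oz ≈ 317.5 g
arborio rice: 10 oz × 7/5 × 28.35 g/oz ÷ 200 g/cup ≈ 2.0 cup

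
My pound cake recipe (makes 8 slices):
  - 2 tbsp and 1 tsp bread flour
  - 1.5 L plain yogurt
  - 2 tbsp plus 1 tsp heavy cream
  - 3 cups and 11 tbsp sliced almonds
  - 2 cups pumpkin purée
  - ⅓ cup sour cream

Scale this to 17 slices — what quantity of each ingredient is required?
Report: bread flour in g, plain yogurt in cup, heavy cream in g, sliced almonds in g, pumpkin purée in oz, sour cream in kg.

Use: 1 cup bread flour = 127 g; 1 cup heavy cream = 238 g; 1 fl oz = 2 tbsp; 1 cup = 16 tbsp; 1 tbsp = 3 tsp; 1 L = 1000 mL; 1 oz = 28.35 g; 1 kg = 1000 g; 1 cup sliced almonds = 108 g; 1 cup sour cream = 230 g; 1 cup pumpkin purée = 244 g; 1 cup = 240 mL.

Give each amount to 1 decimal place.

Scaling factor: 17/8 = 2.125.
bread flour: (2 tbsp + 1 tsp = 7/3 tbsp) × 17/8 ÷ 16 tbsp/cup × 127 g/cup ≈ 39.4 g
plain yogurt: 1.5 L × 17/8 × 1000 mL/L ÷ 240 mL/cup ≈ 13.3 cup
heavy cream: (2 tbsp + 1 tsp = 7/3 tbsp) × 17/8 ÷ 16 tbsp/cup × 238 g/cup ≈ 73.8 g
sliced almonds: (3 cup + 11 tbsp = 3.6875 cup) × 17/8 × 108 g/cup ≈ 846.3 g
pumpkin purée: 2 cup × 17/8 × 244 g/cup ÷ 28.35 g/oz ≈ 36.6 oz
sour cream: 1/3 cup × 17/8 × 230 g/cup ÷ 1000 g/kg ≈ 0.2 kg

bread flour: 39.4 g; plain yogurt: 13.3 cup; heavy cream: 73.8 g; sliced almonds: 846.3 g; pumpkin purée: 36.6 oz; sour cream: 0.2 kg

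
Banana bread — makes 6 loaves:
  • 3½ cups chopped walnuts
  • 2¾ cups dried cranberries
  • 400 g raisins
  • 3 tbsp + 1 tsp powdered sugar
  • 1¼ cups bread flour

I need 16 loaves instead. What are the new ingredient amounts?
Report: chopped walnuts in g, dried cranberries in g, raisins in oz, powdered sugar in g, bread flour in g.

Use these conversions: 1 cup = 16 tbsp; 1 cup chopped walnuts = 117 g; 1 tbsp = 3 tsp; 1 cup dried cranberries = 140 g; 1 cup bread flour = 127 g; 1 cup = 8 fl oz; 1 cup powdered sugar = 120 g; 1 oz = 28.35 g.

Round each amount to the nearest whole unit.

Scaling factor: 16/6 = 8/3.
chopped walnuts: 3.5 cup × 8/3 × 117 g/cup = 1092 g
dried cranberries: 2.75 cup × 8/3 × 140 g/cup ≈ 1027 g
raisins: 400 g × 8/3 ÷ 28.35 g/oz ≈ 38 oz
powdered sugar: (3 tbsp + 1 tsp = 10/3 tbsp) × 8/3 ÷ 16 tbsp/cup × 120 g/cup ≈ 67 g
bread flour: 1.25 cup × 8/3 × 127 g/cup ≈ 423 g

chopped walnuts: 1092 g; dried cranberries: 1027 g; raisins: 38 oz; powdered sugar: 67 g; bread flour: 423 g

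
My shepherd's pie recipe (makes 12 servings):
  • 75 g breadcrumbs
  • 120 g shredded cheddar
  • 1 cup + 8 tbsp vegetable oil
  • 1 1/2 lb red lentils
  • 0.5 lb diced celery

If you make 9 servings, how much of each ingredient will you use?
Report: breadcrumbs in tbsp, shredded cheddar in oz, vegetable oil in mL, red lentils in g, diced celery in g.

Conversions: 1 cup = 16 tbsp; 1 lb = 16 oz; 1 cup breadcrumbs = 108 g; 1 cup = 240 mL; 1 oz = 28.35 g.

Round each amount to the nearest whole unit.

breadcrumbs: 8 tbsp; shredded cheddar: 3 oz; vegetable oil: 270 mL; red lentils: 510 g; diced celery: 170 g

Scaling factor: 9/12 = 3/4 = 0.75.
breadcrumbs: 75 g × 3/4 ÷ 108 g/cup × 16 tbsp/cup ≈ 8 tbsp
shredded cheddar: 120 g × 3/4 ÷ 28.35 g/oz ≈ 3 oz
vegetable oil: (1 cup + 8 tbsp = 1.5 cup) × 3/4 × 240 mL/cup = 270 mL
red lentils: 1.5 lb × 3/4 × 16 oz/lb × 28.35 g/oz ≈ 510 g
diced celery: 0.5 lb × 3/4 × 16 oz/lb × 28.35 g/oz ≈ 170 g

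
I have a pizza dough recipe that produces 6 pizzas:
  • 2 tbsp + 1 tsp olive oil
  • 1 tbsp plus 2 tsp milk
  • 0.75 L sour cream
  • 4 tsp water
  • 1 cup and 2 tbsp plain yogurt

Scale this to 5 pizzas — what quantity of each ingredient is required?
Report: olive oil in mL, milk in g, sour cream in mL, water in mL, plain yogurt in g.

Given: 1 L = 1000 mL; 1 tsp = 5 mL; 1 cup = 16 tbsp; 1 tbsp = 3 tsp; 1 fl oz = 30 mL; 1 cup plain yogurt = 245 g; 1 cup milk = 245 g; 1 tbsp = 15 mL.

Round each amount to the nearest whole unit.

Scaling factor: 5/6.
olive oil: (2 tbsp + 1 tsp = 7/3 tbsp) × 5/6 × 15 mL/tbsp ≈ 29 mL
milk: (1 tbsp + 2 tsp = 5/3 tbsp) × 5/6 ÷ 16 tbsp/cup × 245 g/cup ≈ 21 g
sour cream: 0.75 L × 5/6 × 1000 mL/L = 625 mL
water: 4 tsp × 5/6 × 5 mL/tsp ≈ 17 mL
plain yogurt: (1 cup + 2 tbsp = 1.125 cup) × 5/6 × 245 g/cup ≈ 230 g

olive oil: 29 mL; milk: 21 g; sour cream: 625 mL; water: 17 mL; plain yogurt: 230 g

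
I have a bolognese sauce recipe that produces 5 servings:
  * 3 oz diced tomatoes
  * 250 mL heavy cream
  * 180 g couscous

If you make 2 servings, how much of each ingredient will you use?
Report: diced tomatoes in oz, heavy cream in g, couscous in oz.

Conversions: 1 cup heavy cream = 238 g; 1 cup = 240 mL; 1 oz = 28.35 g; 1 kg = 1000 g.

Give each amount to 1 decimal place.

diced tomatoes: 1.2 oz; heavy cream: 99.2 g; couscous: 2.5 oz

Scaling factor: 2/5 = 0.4.
diced tomatoes: 3 oz × 2/5 = 1.2 oz
heavy cream: 250 mL × 2/5 ÷ 240 mL/cup × 238 g/cup ≈ 99.2 g
couscous: 180 g × 2/5 ÷ 28.35 g/oz ≈ 2.5 oz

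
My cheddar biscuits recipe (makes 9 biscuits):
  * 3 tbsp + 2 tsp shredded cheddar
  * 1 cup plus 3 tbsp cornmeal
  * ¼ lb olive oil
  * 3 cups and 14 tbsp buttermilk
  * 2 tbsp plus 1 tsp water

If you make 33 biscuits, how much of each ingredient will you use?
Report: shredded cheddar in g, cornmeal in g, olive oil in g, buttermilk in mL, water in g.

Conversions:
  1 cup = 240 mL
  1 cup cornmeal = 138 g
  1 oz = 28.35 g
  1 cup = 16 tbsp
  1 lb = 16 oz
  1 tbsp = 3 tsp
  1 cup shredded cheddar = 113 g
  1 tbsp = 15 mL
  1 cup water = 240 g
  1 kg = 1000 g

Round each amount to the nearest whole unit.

Scaling factor: 33/9 = 11/3.
shredded cheddar: (3 tbsp + 2 tsp = 11/3 tbsp) × 11/3 ÷ 16 tbsp/cup × 113 g/cup ≈ 95 g
cornmeal: (1 cup + 3 tbsp = 1.1875 cup) × 11/3 × 138 g/cup ≈ 601 g
olive oil: 0.25 lb × 11/3 × 16 oz/lb × 28.35 g/oz ≈ 416 g
buttermilk: (3 cup + 14 tbsp = 3.875 cup) × 11/3 × 240 mL/cup = 3410 mL
water: (2 tbsp + 1 tsp = 7/3 tbsp) × 11/3 ÷ 16 tbsp/cup × 240 g/cup ≈ 128 g

shredded cheddar: 95 g; cornmeal: 601 g; olive oil: 416 g; buttermilk: 3410 mL; water: 128 g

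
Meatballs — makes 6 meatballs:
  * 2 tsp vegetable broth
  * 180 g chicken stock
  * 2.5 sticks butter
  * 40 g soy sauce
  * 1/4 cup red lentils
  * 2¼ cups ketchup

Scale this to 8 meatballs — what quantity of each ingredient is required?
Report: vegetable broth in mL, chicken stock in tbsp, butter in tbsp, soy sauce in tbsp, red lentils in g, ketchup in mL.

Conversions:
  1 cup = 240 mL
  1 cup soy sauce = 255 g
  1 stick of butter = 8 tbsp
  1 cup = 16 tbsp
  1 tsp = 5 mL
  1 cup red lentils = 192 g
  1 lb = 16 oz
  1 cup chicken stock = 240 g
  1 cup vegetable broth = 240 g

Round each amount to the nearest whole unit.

Scaling factor: 8/6 = 4/3.
vegetable broth: 2 tsp × 4/3 × 5 mL/tsp ≈ 13 mL
chicken stock: 180 g × 4/3 ÷ 240 g/cup × 16 tbsp/cup = 16 tbsp
butter: 2.5 stick × 4/3 × 8 tbsp/stick ≈ 27 tbsp
soy sauce: 40 g × 4/3 ÷ 255 g/cup × 16 tbsp/cup ≈ 3 tbsp
red lentils: 0.25 cup × 4/3 × 192 g/cup = 64 g
ketchup: 2.25 cup × 4/3 × 240 mL/cup = 720 mL

vegetable broth: 13 mL; chicken stock: 16 tbsp; butter: 27 tbsp; soy sauce: 3 tbsp; red lentils: 64 g; ketchup: 720 mL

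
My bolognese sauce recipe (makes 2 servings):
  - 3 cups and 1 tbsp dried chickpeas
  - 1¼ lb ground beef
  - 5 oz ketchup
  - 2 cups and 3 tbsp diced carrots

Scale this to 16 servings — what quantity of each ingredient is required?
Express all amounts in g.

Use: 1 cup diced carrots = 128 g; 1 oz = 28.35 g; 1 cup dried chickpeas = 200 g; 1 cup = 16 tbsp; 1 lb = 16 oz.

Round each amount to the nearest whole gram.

dried chickpeas: 4900 g; ground beef: 4536 g; ketchup: 1134 g; diced carrots: 2240 g

Scaling factor: 16/2 = 8.
dried chickpeas: (3 cup + 1 tbsp = 3.0625 cup) × 8 × 200 g/cup = 4900 g
ground beef: 1.25 lb × 8 × 16 oz/lb × 28.35 g/oz = 4536 g
ketchup: 5 oz × 8 × 28.35 g/oz = 1134 g
diced carrots: (2 cup + 3 tbsp = 2.1875 cup) × 8 × 128 g/cup = 2240 g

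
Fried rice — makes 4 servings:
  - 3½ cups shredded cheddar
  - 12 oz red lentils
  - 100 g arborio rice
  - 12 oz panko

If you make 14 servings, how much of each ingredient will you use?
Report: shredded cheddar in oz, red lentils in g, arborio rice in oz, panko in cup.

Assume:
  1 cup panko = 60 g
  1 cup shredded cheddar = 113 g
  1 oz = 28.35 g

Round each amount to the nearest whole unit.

Scaling factor: 14/4 = 7/2 = 3.5.
shredded cheddar: 3.5 cup × 7/2 × 113 g/cup ÷ 28.35 g/oz ≈ 49 oz
red lentils: 12 oz × 7/2 × 28.35 g/oz ≈ 1191 g
arborio rice: 100 g × 7/2 ÷ 28.35 g/oz ≈ 12 oz
panko: 12 oz × 7/2 × 28.35 g/oz ÷ 60 g/cup ≈ 20 cup

shredded cheddar: 49 oz; red lentils: 1191 g; arborio rice: 12 oz; panko: 20 cup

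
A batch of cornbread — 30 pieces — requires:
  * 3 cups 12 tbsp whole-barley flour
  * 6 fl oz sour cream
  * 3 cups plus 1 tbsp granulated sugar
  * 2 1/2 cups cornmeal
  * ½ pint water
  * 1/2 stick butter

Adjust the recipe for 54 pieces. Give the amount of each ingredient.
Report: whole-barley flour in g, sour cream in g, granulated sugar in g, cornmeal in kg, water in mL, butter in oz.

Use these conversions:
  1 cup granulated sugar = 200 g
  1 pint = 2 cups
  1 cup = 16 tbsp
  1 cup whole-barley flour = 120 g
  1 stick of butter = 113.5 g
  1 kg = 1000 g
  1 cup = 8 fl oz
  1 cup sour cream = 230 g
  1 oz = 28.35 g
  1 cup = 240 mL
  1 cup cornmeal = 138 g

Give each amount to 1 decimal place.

whole-barley flour: 810.0 g; sour cream: 310.5 g; granulated sugar: 1102.5 g; cornmeal: 0.6 kg; water: 432.0 mL; butter: 3.6 oz

Scaling factor: 54/30 = 9/5 = 1.8.
whole-barley flour: (3 cup + 12 tbsp = 3.75 cup) × 9/5 × 120 g/cup = 810.0 g
sour cream: 6 fl oz × 9/5 ÷ 8 fl oz/cup × 230 g/cup = 310.5 g
granulated sugar: (3 cup + 1 tbsp = 3.0625 cup) × 9/5 × 200 g/cup = 1102.5 g
cornmeal: 2.5 cup × 9/5 × 138 g/cup ÷ 1000 g/kg ≈ 0.6 kg
water: 0.5 pint × 9/5 × 2 cup/pint × 240 mL/cup = 432.0 mL
butter: 0.5 stick × 9/5 × 113.5 g/stick ÷ 28.35 g/oz ≈ 3.6 oz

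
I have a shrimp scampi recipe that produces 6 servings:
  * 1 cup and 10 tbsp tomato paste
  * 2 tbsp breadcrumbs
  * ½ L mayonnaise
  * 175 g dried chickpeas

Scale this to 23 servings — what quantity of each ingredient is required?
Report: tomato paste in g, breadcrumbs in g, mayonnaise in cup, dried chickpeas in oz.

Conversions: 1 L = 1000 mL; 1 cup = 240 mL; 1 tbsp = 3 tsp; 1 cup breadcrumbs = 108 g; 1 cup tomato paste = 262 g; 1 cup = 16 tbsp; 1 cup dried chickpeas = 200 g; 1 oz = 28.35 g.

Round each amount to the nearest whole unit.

tomato paste: 1632 g; breadcrumbs: 52 g; mayonnaise: 8 cup; dried chickpeas: 24 oz

Scaling factor: 23/6.
tomato paste: (1 cup + 10 tbsp = 1.625 cup) × 23/6 × 262 g/cup ≈ 1632 g
breadcrumbs: 2 tbsp × 23/6 ÷ 16 tbsp/cup × 108 g/cup ≈ 52 g
mayonnaise: 0.5 L × 23/6 × 1000 mL/L ÷ 240 mL/cup ≈ 8 cup
dried chickpeas: 175 g × 23/6 ÷ 28.35 g/oz ≈ 24 oz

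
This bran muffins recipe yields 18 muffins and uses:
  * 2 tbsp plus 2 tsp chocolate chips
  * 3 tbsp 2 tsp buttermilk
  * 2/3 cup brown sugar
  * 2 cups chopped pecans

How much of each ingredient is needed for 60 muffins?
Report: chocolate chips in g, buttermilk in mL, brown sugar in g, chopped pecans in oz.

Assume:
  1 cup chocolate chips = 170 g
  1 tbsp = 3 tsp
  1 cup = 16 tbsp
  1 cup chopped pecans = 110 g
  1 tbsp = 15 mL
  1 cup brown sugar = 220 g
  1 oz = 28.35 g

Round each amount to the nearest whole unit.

Scaling factor: 60/18 = 10/3.
chocolate chips: (2 tbsp + 2 tsp = 8/3 tbsp) × 10/3 ÷ 16 tbsp/cup × 170 g/cup ≈ 94 g
buttermilk: (3 tbsp + 2 tsp = 11/3 tbsp) × 10/3 × 15 mL/tbsp ≈ 183 mL
brown sugar: 2/3 cup × 10/3 × 220 g/cup ≈ 489 g
chopped pecans: 2 cup × 10/3 × 110 g/cup ÷ 28.35 g/oz ≈ 26 oz

chocolate chips: 94 g; buttermilk: 183 mL; brown sugar: 489 g; chopped pecans: 26 oz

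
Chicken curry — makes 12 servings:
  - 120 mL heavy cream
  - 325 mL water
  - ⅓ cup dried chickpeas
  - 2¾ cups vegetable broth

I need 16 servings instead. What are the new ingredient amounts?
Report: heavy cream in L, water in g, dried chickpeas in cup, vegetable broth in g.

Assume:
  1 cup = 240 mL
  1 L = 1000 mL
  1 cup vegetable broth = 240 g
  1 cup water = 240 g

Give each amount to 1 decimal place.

Scaling factor: 16/12 = 4/3.
heavy cream: 120 mL × 4/3 ÷ 1000 mL/L ≈ 0.2 L
water: 325 mL × 4/3 ÷ 240 mL/cup × 240 g/cup ≈ 433.3 g
dried chickpeas: 1/3 cup × 4/3 ≈ 0.4 cup
vegetable broth: 2.75 cup × 4/3 × 240 g/cup = 880.0 g

heavy cream: 0.2 L; water: 433.3 g; dried chickpeas: 0.4 cup; vegetable broth: 880.0 g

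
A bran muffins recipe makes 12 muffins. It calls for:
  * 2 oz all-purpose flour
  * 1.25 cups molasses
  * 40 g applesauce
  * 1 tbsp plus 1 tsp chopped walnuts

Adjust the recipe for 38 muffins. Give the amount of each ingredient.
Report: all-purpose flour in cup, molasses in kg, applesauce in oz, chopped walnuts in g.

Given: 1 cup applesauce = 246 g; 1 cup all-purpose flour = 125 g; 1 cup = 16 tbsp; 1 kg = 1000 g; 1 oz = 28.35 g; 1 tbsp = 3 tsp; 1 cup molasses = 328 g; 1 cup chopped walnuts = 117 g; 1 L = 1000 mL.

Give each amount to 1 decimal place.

Scaling factor: 38/12 = 19/6.
all-purpose flour: 2 oz × 19/6 × 28.35 g/oz ÷ 125 g/cup ≈ 1.4 cup
molasses: 1.25 cup × 19/6 × 328 g/cup ÷ 1000 g/kg ≈ 1.3 kg
applesauce: 40 g × 19/6 ÷ 28.35 g/oz ≈ 4.5 oz
chopped walnuts: (1 tbsp + 1 tsp = 4/3 tbsp) × 19/6 ÷ 16 tbsp/cup × 117 g/cup ≈ 30.9 g

all-purpose flour: 1.4 cup; molasses: 1.3 kg; applesauce: 4.5 oz; chopped walnuts: 30.9 g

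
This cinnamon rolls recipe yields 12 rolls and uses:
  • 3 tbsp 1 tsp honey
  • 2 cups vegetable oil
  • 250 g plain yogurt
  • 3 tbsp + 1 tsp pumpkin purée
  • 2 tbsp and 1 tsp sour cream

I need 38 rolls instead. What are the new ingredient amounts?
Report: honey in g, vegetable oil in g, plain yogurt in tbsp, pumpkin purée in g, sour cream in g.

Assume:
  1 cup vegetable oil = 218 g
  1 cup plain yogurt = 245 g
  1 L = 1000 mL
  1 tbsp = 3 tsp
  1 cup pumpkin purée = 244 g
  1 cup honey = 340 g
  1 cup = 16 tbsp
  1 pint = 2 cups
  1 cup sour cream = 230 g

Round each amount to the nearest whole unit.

Scaling factor: 38/12 = 19/6.
honey: (3 tbsp + 1 tsp = 10/3 tbsp) × 19/6 ÷ 16 tbsp/cup × 340 g/cup ≈ 224 g
vegetable oil: 2 cup × 19/6 × 218 g/cup ≈ 1381 g
plain yogurt: 250 g × 19/6 ÷ 245 g/cup × 16 tbsp/cup ≈ 52 tbsp
pumpkin purée: (3 tbsp + 1 tsp = 10/3 tbsp) × 19/6 ÷ 16 tbsp/cup × 244 g/cup ≈ 161 g
sour cream: (2 tbsp + 1 tsp = 7/3 tbsp) × 19/6 ÷ 16 tbsp/cup × 230 g/cup ≈ 106 g

honey: 224 g; vegetable oil: 1381 g; plain yogurt: 52 tbsp; pumpkin purée: 161 g; sour cream: 106 g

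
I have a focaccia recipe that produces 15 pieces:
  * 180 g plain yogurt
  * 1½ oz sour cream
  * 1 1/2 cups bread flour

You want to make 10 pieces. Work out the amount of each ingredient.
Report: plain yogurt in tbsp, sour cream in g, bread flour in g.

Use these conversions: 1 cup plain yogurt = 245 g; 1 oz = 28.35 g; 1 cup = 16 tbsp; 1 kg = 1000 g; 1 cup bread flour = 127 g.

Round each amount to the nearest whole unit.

Scaling factor: 10/15 = 2/3.
plain yogurt: 180 g × 2/3 ÷ 245 g/cup × 16 tbsp/cup ≈ 8 tbsp
sour cream: 1.5 oz × 2/3 × 28.35 g/oz ≈ 28 g
bread flour: 1.5 cup × 2/3 × 127 g/cup = 127 g

plain yogurt: 8 tbsp; sour cream: 28 g; bread flour: 127 g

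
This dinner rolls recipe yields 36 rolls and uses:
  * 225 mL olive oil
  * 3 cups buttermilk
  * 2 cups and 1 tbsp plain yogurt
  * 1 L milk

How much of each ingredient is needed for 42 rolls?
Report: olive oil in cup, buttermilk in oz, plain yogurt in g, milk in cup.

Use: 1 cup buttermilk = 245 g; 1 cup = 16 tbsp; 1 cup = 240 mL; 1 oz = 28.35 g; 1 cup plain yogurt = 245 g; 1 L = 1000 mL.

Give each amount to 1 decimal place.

Scaling factor: 42/36 = 7/6.
olive oil: 225 mL × 7/6 ÷ 240 mL/cup ≈ 1.1 cup
buttermilk: 3 cup × 7/6 × 245 g/cup ÷ 28.35 g/oz ≈ 30.2 oz
plain yogurt: (2 cup + 1 tbsp = 2.0625 cup) × 7/6 × 245 g/cup ≈ 589.5 g
milk: 1 L × 7/6 × 1000 mL/L ÷ 240 mL/cup ≈ 4.9 cup

olive oil: 1.1 cup; buttermilk: 30.2 oz; plain yogurt: 589.5 g; milk: 4.9 cup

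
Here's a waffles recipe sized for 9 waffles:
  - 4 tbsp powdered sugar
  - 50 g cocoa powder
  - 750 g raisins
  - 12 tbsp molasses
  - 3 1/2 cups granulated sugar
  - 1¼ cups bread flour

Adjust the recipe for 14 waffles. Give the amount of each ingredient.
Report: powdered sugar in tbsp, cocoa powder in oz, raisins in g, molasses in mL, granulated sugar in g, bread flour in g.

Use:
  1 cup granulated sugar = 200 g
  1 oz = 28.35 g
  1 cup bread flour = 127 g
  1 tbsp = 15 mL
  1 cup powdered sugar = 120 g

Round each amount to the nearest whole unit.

powdered sugar: 6 tbsp; cocoa powder: 3 oz; raisins: 1167 g; molasses: 280 mL; granulated sugar: 1089 g; bread flour: 247 g

Scaling factor: 14/9.
powdered sugar: 4 tbsp × 14/9 ≈ 6 tbsp
cocoa powder: 50 g × 14/9 ÷ 28.35 g/oz ≈ 3 oz
raisins: 750 g × 14/9 ≈ 1167 g
molasses: 12 tbsp × 14/9 × 15 mL/tbsp = 280 mL
granulated sugar: 3.5 cup × 14/9 × 200 g/cup ≈ 1089 g
bread flour: 1.25 cup × 14/9 × 127 g/cup ≈ 247 g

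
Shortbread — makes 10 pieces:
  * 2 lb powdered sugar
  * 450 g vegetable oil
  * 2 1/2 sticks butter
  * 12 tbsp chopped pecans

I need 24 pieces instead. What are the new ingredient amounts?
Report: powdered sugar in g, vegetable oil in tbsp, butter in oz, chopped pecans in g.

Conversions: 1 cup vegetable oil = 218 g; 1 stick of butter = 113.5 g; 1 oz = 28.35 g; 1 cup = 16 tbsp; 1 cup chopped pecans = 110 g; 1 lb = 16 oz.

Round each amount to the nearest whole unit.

Scaling factor: 24/10 = 12/5 = 2.4.
powdered sugar: 2 lb × 12/5 × 16 oz/lb × 28.35 g/oz ≈ 2177 g
vegetable oil: 450 g × 12/5 ÷ 218 g/cup × 16 tbsp/cup ≈ 79 tbsp
butter: 2.5 stick × 12/5 × 113.5 g/stick ÷ 28.35 g/oz ≈ 24 oz
chopped pecans: 12 tbsp × 12/5 ÷ 16 tbsp/cup × 110 g/cup = 198 g

powdered sugar: 2177 g; vegetable oil: 79 tbsp; butter: 24 oz; chopped pecans: 198 g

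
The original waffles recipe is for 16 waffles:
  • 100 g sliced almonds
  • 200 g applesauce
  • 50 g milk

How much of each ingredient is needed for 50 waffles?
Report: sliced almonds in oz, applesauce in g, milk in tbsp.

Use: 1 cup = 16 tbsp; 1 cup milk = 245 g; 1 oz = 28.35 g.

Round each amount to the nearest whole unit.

sliced almonds: 11 oz; applesauce: 625 g; milk: 10 tbsp

Scaling factor: 50/16 = 25/8 = 3.125.
sliced almonds: 100 g × 25/8 ÷ 28.35 g/oz ≈ 11 oz
applesauce: 200 g × 25/8 = 625 g
milk: 50 g × 25/8 ÷ 245 g/cup × 16 tbsp/cup ≈ 10 tbsp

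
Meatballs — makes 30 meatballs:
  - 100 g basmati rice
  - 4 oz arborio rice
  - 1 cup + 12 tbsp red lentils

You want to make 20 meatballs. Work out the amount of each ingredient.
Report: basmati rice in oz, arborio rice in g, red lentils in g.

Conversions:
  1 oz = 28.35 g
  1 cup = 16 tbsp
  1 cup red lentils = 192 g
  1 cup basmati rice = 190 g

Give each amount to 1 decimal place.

basmati rice: 2.4 oz; arborio rice: 75.6 g; red lentils: 224.0 g

Scaling factor: 20/30 = 2/3.
basmati rice: 100 g × 2/3 ÷ 28.35 g/oz ≈ 2.4 oz
arborio rice: 4 oz × 2/3 × 28.35 g/oz = 75.6 g
red lentils: (1 cup + 12 tbsp = 1.75 cup) × 2/3 × 192 g/cup = 224.0 g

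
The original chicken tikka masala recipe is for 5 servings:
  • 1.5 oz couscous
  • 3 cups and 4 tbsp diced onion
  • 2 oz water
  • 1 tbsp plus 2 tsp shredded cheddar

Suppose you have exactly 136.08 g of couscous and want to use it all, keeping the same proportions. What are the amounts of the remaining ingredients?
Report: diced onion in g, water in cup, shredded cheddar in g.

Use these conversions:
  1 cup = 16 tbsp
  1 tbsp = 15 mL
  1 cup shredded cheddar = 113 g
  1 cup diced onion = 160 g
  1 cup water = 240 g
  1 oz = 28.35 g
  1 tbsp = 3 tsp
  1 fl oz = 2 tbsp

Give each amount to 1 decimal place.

The original recipe has 42.525 g of couscous, so the scaling factor is 136.08 ÷ 42.525 = 16/5 = 3.2.
diced onion: (3 cup + 4 tbsp = 3.25 cup) × 16/5 × 160 g/cup = 1664.0 g
water: 2 oz × 16/5 × 28.35 g/oz ÷ 240 g/cup ≈ 0.8 cup
shredded cheddar: (1 tbsp + 2 tsp = 5/3 tbsp) × 16/5 ÷ 16 tbsp/cup × 113 g/cup ≈ 37.7 g

diced onion: 1664.0 g; water: 0.8 cup; shredded cheddar: 37.7 g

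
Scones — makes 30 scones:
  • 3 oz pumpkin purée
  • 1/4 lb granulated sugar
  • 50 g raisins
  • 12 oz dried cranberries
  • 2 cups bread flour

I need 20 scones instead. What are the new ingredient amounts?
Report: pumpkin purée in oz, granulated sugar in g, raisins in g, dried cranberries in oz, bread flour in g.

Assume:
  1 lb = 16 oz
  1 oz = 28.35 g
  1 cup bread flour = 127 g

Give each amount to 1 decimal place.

pumpkin purée: 2.0 oz; granulated sugar: 75.6 g; raisins: 33.3 g; dried cranberries: 8.0 oz; bread flour: 169.3 g

Scaling factor: 20/30 = 2/3.
pumpkin purée: 3 oz × 2/3 = 2.0 oz
granulated sugar: 0.25 lb × 2/3 × 16 oz/lb × 28.35 g/oz = 75.6 g
raisins: 50 g × 2/3 ≈ 33.3 g
dried cranberries: 12 oz × 2/3 = 8.0 oz
bread flour: 2 cup × 2/3 × 127 g/cup ≈ 169.3 g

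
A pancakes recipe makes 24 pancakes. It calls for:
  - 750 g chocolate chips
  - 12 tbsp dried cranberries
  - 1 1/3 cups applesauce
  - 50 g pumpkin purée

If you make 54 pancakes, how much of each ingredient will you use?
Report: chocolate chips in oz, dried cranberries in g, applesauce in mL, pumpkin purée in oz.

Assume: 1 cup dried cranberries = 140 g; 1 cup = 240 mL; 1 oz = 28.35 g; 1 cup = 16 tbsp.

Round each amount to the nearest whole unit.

Scaling factor: 54/24 = 9/4 = 2.25.
chocolate chips: 750 g × 9/4 ÷ 28.35 g/oz ≈ 60 oz
dried cranberries: 12 tbsp × 9/4 ÷ 16 tbsp/cup × 140 g/cup ≈ 236 g
applesauce: 4/3 cup × 9/4 × 240 mL/cup = 720 mL
pumpkin purée: 50 g × 9/4 ÷ 28.35 g/oz ≈ 4 oz

chocolate chips: 60 oz; dried cranberries: 236 g; applesauce: 720 mL; pumpkin purée: 4 oz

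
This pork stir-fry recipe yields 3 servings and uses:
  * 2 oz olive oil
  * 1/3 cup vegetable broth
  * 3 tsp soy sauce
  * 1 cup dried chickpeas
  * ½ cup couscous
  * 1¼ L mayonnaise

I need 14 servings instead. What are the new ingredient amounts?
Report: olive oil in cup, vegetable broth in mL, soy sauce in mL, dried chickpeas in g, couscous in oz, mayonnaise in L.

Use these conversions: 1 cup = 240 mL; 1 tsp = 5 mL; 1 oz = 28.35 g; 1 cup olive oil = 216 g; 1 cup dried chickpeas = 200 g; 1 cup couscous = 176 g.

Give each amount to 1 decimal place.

Scaling factor: 14/3.
olive oil: 2 oz × 14/3 × 28.35 g/oz ÷ 216 g/cup ≈ 1.2 cup
vegetable broth: 1/3 cup × 14/3 × 240 mL/cup ≈ 373.3 mL
soy sauce: 3 tsp × 14/3 × 5 mL/tsp = 70.0 mL
dried chickpeas: 1 cup × 14/3 × 200 g/cup ≈ 933.3 g
couscous: 0.5 cup × 14/3 × 176 g/cup ÷ 28.35 g/oz ≈ 14.5 oz
mayonnaise: 1.25 L × 14/3 ≈ 5.8 L

olive oil: 1.2 cup; vegetable broth: 373.3 mL; soy sauce: 70.0 mL; dried chickpeas: 933.3 g; couscous: 14.5 oz; mayonnaise: 5.8 L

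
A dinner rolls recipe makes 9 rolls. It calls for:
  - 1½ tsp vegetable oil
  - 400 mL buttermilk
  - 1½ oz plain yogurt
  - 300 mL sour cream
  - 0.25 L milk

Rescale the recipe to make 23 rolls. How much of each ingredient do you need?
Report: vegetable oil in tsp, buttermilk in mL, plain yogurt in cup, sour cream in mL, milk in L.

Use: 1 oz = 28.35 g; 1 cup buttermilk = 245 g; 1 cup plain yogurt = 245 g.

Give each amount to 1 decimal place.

Scaling factor: 23/9.
vegetable oil: 1.5 tsp × 23/9 ≈ 3.8 tsp
buttermilk: 400 mL × 23/9 ≈ 1022.2 mL
plain yogurt: 1.5 oz × 23/9 × 28.35 g/oz ÷ 245 g/cup ≈ 0.4 cup
sour cream: 300 mL × 23/9 ≈ 766.7 mL
milk: 0.25 L × 23/9 ≈ 0.6 L

vegetable oil: 3.8 tsp; buttermilk: 1022.2 mL; plain yogurt: 0.4 cup; sour cream: 766.7 mL; milk: 0.6 L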